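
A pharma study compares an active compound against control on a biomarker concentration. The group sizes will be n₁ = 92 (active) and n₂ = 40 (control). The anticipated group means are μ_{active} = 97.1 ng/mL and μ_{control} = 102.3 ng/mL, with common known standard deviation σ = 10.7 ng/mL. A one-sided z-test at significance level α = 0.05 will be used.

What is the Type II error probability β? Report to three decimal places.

β ≈ 0.178

Standardized effect: d = |μ_{active} − μ_{control}| / σ = |97.1 − 102.3| / 10.7 = 0.4860
Noncentrality parameter: δ = d / √(1/n₁ + 1/n₂) = 0.4860 / √(1/92 + 1/40) = 2.5660
Critical value for a one-sided test at α = 0.05: z_α = 1.645.
Power = P(Z > 1.645 − δ) = Φ(0.921) = 0.8215.
Type II error: β = 1 − power = 1 − 0.8215 = 0.1785.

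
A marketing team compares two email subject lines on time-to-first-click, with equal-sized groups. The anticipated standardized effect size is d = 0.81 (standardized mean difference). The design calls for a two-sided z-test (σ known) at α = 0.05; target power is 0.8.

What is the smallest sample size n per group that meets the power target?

n = 24 per group

Set Φ(δ − 1.960) = 0.8; then δ − 1.960 = Φ⁻¹(0.8) = 0.842, giving δ = 2.802.
(Ignoring the negligible lower-tail rejection probability gives the usual closed-form inversion.)
δ = d·√(n/2) ⇒ n = 2(δ/d)² = 2 × (2.802 / 0.81)² = 23.93.
Round up to the next whole unit.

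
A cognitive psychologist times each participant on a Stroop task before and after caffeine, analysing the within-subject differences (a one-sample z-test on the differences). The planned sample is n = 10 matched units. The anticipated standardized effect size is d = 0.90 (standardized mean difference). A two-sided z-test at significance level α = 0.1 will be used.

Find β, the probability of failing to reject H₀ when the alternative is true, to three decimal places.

β ≈ 0.115

Noncentrality parameter: δ = d·√n = 0.90 × √10 = 2.8460
Two-sided α = 0.1 → critical value z_{0.05} = 1.645.
Power = Φ(δ − 1.645) + Φ(−δ − 1.645) = Φ(1.201) + Φ(-4.491) = 0.8852 + 0.0000 = 0.8852.
Type II error: β = 1 − power = 1 − 0.8852 = 0.1148.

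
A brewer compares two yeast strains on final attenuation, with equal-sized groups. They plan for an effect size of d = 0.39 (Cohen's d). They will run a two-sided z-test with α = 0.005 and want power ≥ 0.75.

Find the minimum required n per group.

Set Φ(δ − 2.807) = 0.75; then δ − 2.807 = Φ⁻¹(0.75) = 0.674, giving δ = 3.482.
(Ignoring the negligible lower-tail rejection probability gives the usual closed-form inversion.)
δ = d·√(n/2) ⇒ n = 2(δ/d)² = 2 × (3.482 / 0.39)² = 159.38.
Rounding up, n = 160 per group.

n = 160 per group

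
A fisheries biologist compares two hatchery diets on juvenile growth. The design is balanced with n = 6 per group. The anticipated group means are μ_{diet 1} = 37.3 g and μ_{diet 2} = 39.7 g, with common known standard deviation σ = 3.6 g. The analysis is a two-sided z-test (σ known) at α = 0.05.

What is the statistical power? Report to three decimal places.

Standardized effect: d = |μ_{diet 1} − μ_{diet 2}| / σ = |37.3 − 39.7| / 3.6 = 0.6667
Noncentrality parameter: δ = d·√(n/2) = 0.6667 × √(6/2) = 1.1547
Critical value for a two-sided test at α = 0.05: z_{α/2} = 1.960.
Power = Φ(δ − 1.960) + Φ(−δ − 1.960) = Φ(-0.805) + Φ(-3.115) = 0.2103 + 0.0009 = 0.2113.

Power ≈ 0.211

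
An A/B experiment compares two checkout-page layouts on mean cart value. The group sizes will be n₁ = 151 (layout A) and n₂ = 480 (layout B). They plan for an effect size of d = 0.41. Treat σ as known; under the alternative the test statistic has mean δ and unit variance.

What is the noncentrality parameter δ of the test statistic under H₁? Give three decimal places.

δ = d / √(1/n₁ + 1/n₂) = 0.41 / √(1/151 + 1/480) = 4.3942

δ ≈ 4.394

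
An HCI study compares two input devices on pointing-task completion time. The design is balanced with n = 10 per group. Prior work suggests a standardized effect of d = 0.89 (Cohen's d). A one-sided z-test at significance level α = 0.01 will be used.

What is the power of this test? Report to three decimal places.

Noncentrality parameter: δ = d·√(n/2) = 0.89 × √(10/2) = 1.9901
Critical value for a one-sided test at α = 0.01: z_α = 2.326.
Power = P(Z > 2.326 − δ) = Φ(-0.336) = 0.3683.

Power ≈ 0.368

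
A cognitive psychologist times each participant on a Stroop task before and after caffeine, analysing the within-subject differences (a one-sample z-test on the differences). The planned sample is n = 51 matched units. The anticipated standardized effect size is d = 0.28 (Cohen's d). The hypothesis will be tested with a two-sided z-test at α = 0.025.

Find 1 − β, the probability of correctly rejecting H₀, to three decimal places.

Noncentrality parameter: δ = d·√n = 0.28 × √51 = 1.9996
Critical value for a two-sided test at α = 0.025: z_{α/2} = 2.241.
Power = Φ(δ − 2.241) + Φ(−δ − 2.241) = Φ(-0.242) + Φ(-4.241) = 0.4045 + 0.0000 = 0.4045.

Power ≈ 0.404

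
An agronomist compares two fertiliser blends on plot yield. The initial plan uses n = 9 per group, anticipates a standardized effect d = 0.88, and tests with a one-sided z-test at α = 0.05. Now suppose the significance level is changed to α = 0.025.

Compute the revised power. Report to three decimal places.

δ = d·√(n/2) = 0.88 × √(9/2) = 1.8668 (unchanged). New critical value: z_{0.025} = 1.960.
Revised power = P(Z > 1.960 − δ) = Φ(-0.093) = 0.4629.

Power ≈ 0.463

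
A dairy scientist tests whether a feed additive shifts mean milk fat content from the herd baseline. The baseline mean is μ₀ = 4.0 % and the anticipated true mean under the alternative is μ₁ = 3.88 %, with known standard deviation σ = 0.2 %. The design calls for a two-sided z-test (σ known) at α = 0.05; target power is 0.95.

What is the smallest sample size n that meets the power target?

n = 37

Standardized effect: d = |μ₁ − μ₀| / σ = |3.88 − 4.0| / 0.2 = 0.6000
Set Φ(δ − 1.960) = 0.95; then δ − 1.960 = Φ⁻¹(0.95) = 1.645, giving δ = 3.605.
(For δ > 0 the lower-tail rejection region contributes negligibly to power, so the one-term inversion is standard.)
δ = d·√n ⇒ n = (δ/d)² = (3.605 / 0.6000)² = 36.10.
Round up to the next whole unit.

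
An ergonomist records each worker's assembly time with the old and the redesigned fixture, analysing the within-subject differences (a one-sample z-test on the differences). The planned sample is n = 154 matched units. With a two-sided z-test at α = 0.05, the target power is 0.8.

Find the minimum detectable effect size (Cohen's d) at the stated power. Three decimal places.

Need Φ(δ − 1.960) = 0.8, so δ = 1.960 + 0.842 = 2.802.
(Lower-tail contribution to power is negligible for δ > 0.)
δ = d·√n ⇒ d = δ/√n = 2.802/√154 = 0.2258.

d ≈ 0.226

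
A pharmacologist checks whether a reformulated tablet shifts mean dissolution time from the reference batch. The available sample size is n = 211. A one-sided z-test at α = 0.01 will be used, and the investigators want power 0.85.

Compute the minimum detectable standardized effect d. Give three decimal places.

Required noncentrality: δ = z_{0.01} + z_{0.15} = 2.326 + 1.036 = 3.363.
δ = d·√n ⇒ d = δ/√n = 3.363/√211 = 0.2315.

d ≈ 0.232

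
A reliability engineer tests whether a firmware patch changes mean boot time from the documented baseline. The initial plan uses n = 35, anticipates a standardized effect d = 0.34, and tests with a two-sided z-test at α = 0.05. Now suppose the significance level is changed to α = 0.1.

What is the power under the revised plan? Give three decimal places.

δ = d·√n = 0.34 × √35 = 2.0115 (unchanged). New critical value: z_{0.05} = 1.645.
Revised power = Φ(δ − 1.645) + Φ(−δ − 1.645) = Φ(0.367) + Φ(-3.656) = 0.6430 + 0.0001 = 0.6432.

Power ≈ 0.643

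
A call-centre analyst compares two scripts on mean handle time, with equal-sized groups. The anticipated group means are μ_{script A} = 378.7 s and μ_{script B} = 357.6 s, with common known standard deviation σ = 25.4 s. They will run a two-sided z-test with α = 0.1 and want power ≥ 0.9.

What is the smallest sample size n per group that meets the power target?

n = 25 per group

Standardized effect: d = |μ_{script A} − μ_{script B}| / σ = |378.7 − 357.6| / 25.4 = 0.8307
For power 0.9 need Φ(δ − z_{0.05}) = 0.9, so δ = z_{0.05} + z_{0.10} = 1.645 + 1.282 = 2.926.
(For δ > 0 the lower-tail rejection region contributes negligibly to power, so the one-term inversion is standard.)
δ = d·√(n/2) ⇒ n = 2(δ/d)² = 2 × (2.926 / 0.8307)² = 24.82.
Rounding up, n = 25 per group.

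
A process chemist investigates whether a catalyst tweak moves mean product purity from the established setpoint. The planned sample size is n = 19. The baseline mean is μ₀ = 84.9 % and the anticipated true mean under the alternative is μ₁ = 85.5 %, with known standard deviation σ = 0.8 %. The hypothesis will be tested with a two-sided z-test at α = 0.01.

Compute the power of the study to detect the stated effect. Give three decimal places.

Standardized effect: d = |μ₁ − μ₀| / σ = |85.5 − 84.9| / 0.8 = 0.7500
Noncentrality parameter: δ = d·√n = 0.7500 × √19 = 3.2692
Two-sided α = 0.01 → critical value z_{0.005} = 2.576.
Power = Φ(δ − 2.576) + Φ(−δ − 2.576) = Φ(0.693) + Φ(-5.845) = 0.7560 + 0.0000 = 0.7560.

Power ≈ 0.756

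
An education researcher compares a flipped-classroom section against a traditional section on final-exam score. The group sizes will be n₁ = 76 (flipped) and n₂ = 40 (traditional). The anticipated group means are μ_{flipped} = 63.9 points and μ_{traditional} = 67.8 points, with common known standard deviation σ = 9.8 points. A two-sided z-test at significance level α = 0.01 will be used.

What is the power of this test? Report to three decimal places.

Standardized effect: d = |μ_{flipped} − μ_{traditional}| / σ = |63.9 − 67.8| / 9.8 = 0.3980
Noncentrality parameter: δ = d / √(1/n₁ + 1/n₂) = 0.3980 / √(1/76 + 1/40) = 2.0373
Two-sided α = 0.01 → critical value z_{0.005} = 2.576.
Power = Φ(δ − 2.576) + Φ(−δ − 2.576) = Φ(-0.539) + Φ(-4.613) = 0.2951 + 0.0000 = 0.2951.

Power ≈ 0.295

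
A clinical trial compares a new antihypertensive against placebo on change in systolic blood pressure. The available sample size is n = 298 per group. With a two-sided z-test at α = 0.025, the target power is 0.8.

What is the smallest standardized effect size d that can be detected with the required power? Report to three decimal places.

Need Φ(δ − 2.241) = 0.8, so δ = 2.241 + 0.842 = 3.083.
(The second rejection-region term Φ(−δ − z_{α/2}) is negligible and dropped.)
δ = d·√(n/2) ⇒ d = δ/√(n/2) = 3.083/√(298/2) = 0.2526.

d ≈ 0.253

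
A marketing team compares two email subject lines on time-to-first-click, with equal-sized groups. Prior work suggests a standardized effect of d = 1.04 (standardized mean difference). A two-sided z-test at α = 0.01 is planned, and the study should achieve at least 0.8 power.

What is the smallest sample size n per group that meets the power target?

n = 22 per group

Set Φ(δ − 2.576) = 0.8; then δ − 2.576 = Φ⁻¹(0.8) = 0.842, giving δ = 3.417.
(Ignoring the negligible lower-tail rejection probability gives the usual closed-form inversion.)
δ = d·√(n/2) ⇒ n = 2(δ/d)² = 2 × (3.417 / 1.04)² = 21.60.
Round up to the next whole unit.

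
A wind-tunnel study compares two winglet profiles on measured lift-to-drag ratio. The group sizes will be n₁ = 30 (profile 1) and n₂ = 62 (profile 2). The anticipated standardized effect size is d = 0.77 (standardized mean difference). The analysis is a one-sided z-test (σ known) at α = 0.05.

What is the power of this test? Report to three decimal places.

Power ≈ 0.965

Noncentrality parameter: δ = d / √(1/n₁ + 1/n₂) = 0.77 / √(1/30 + 1/62) = 3.4622
Critical value for a one-sided test at α = 0.05: z_α = 1.645.
Power = Φ(δ − 1.645) = Φ(1.817) = 0.9654.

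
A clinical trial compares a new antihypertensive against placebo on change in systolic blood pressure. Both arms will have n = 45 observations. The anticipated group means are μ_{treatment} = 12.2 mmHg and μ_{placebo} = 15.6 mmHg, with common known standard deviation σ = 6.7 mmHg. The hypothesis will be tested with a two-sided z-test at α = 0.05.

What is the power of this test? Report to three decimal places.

Standardized effect: d = |μ_{treatment} − μ_{placebo}| / σ = |12.2 − 15.6| / 6.7 = 0.5075
Noncentrality parameter: δ = d·√(n/2) = 0.5075 × √(45/2) = 2.4071
Critical value for a two-sided test at α = 0.05: z_{α/2} = 1.960.
Power = Φ(δ − 1.960) + Φ(−δ − 1.960) = Φ(0.447) + Φ(-4.367) = 0.6726 + 0.0000 = 0.6726.

Power ≈ 0.673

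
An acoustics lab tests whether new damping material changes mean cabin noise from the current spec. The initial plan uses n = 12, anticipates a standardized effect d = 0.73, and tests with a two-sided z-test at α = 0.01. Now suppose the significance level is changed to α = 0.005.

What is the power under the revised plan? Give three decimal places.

δ = d·√n = 0.73 × √12 = 2.5288 (unchanged). New critical value: z_{0.0025} = 2.807.
Revised power = Φ(δ − 2.807) + Φ(−δ − 2.807) = Φ(-0.278) + Φ(-5.336) = 0.3904 + 0.0000 = 0.3904.

Power ≈ 0.390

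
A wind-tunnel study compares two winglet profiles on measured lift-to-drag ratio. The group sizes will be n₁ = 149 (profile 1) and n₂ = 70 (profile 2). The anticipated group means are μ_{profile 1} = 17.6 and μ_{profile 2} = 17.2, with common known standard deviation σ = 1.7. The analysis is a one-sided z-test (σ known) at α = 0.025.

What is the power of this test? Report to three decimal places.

Power ≈ 0.368

Standardized effect: d = |μ_{profile 1} − μ_{profile 2}| / σ = |17.6 − 17.2| / 1.7 = 0.2353
Noncentrality parameter: δ = d / √(1/n₁ + 1/n₂) = 0.2353 / √(1/149 + 1/70) = 1.6238
One-sided α = 0.025 → critical value z_{0.025} = 1.960.
Power = P(Z > 1.960 − δ) = Φ(-0.336) = 0.3684.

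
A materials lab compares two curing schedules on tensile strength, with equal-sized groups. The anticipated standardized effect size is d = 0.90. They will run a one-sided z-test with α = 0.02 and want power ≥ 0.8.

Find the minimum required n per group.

Set Φ(δ − 2.054) = 0.8; then δ − 2.054 = Φ⁻¹(0.8) = 0.842, giving δ = 2.895.
δ = d·√(n/2) ⇒ n = 2(δ/d)² = 2 × (2.895 / 0.90)² = 20.70.
Rounding up, n = 21 per group.

n = 21 per group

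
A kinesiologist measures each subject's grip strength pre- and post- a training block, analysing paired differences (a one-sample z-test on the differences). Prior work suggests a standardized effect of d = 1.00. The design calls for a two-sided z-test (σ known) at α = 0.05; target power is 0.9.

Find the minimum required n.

For power 0.9 need Φ(δ − z_{0.025}) = 0.9, so δ = z_{0.025} + z_{0.10} = 1.960 + 1.282 = 3.242.
(Ignoring the negligible lower-tail rejection probability gives the usual closed-form inversion.)
δ = d·√n ⇒ n = (δ/d)² = (3.242 / 1.00)² = 10.51.
Round up to the next whole unit.

n = 11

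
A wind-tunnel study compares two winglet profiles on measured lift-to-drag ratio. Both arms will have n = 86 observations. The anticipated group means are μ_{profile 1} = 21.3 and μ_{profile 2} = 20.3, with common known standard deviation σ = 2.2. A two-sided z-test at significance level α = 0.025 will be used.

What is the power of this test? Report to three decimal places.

Standardized effect: d = |μ_{profile 1} − μ_{profile 2}| / σ = |21.3 − 20.3| / 2.2 = 0.4545
Noncentrality parameter: δ = d·√(n/2) = 0.4545 × √(86/2) = 2.9807
Critical value for a two-sided test at α = 0.025: z_{α/2} = 2.241.
Power = Φ(δ − 2.241) + Φ(−δ − 2.241) = Φ(0.739) + Φ(-5.222) = 0.7701 + 0.0000 = 0.7701.

Power ≈ 0.770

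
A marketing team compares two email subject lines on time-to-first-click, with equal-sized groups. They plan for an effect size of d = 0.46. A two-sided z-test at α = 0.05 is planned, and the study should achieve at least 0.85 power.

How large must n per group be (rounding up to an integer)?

n = 85 per group

Set Φ(δ − 1.960) = 0.85; then δ − 1.960 = Φ⁻¹(0.85) = 1.036, giving δ = 2.996.
(The Φ(−δ − z_{α/2}) term is vanishingly small for δ > 0 and is dropped in the standard sample-size formula.)
δ = d·√(n/2) ⇒ n = 2(δ/d)² = 2 × (2.996 / 0.46)² = 84.86.
Rounding up, n = 85 per group.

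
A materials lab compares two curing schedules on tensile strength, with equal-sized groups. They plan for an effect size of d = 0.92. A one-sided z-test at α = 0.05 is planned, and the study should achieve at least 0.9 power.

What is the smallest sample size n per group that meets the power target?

Set Φ(δ − 1.645) = 0.9; then δ − 1.645 = Φ⁻¹(0.9) = 1.282, giving δ = 2.926.
δ = d·√(n/2) ⇒ n = 2(δ/d)² = 2 × (2.926 / 0.92)² = 20.24.
Round up to the next whole unit.

n = 21 per group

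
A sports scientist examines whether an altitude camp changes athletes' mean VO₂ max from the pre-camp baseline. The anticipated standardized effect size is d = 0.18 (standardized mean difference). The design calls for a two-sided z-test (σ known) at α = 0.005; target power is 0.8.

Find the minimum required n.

For power 0.8 need Φ(δ − z_{0.0025}) = 0.8, so δ = z_{0.0025} + z_{0.20} = 2.807 + 0.842 = 3.649.
(For δ > 0 the lower-tail rejection region contributes negligibly to power, so the one-term inversion is standard.)
δ = d·√n ⇒ n = (δ/d)² = (3.649 / 0.18)² = 410.89.
Round up to the next whole unit.

n = 411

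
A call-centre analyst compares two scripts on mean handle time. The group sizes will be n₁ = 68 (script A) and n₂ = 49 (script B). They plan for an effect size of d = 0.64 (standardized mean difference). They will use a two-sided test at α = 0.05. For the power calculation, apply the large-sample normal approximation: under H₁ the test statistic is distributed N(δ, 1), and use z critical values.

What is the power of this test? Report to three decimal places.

Noncentrality parameter: δ = d / √(1/n₁ + 1/n₂) = 0.64 / √(1/68 + 1/49) = 3.4154
Two-sided α = 0.05 → critical value z_{0.025} = 1.960.
Power = Φ(δ − 1.960) + Φ(−δ − 1.960) = Φ(1.455) + Φ(-5.375) = 0.9272 + 0.0000 = 0.9272.

Power ≈ 0.927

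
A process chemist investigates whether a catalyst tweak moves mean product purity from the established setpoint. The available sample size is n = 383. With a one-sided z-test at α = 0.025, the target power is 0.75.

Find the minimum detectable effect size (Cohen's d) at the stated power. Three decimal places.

d ≈ 0.135

Required noncentrality: δ = z_{0.025} + z_{0.25} = 1.960 + 0.674 = 2.634.
δ = d·√n ⇒ d = δ/√n = 2.634/√383 = 0.1346.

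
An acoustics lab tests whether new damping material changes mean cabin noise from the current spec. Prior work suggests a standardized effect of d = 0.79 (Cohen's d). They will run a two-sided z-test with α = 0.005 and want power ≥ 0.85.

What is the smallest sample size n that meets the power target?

n = 24

Set Φ(δ − 2.807) = 0.85; then δ − 2.807 = Φ⁻¹(0.85) = 1.036, giving δ = 3.843.
(The Φ(−δ − z_{α/2}) term is vanishingly small for δ > 0 and is dropped in the standard sample-size formula.)
δ = d·√n ⇒ n = (δ/d)² = (3.843 / 0.79)² = 23.67.
Rounding up, n = 24.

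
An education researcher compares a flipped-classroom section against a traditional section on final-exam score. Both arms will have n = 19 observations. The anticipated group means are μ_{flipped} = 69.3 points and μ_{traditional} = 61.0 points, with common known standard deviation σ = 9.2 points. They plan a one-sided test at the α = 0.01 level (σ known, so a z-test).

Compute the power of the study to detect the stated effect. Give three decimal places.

Standardized effect: d = |μ_{flipped} − μ_{traditional}| / σ = |69.3 − 61.0| / 9.2 = 0.9022
Noncentrality parameter: δ = d·√(n/2) = 0.9022 × √(19/2) = 2.7807
One-sided α = 0.01 → critical value z_{0.01} = 2.326.
Power = P(Z > 2.326 − δ) = Φ(0.454) = 0.6752.

Power ≈ 0.675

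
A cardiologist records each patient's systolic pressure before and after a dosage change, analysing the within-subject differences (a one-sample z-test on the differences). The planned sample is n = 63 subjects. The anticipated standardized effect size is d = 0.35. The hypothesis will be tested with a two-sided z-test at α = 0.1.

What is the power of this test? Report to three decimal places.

Power ≈ 0.871

Noncentrality parameter: δ = d·√n = 0.35 × √63 = 2.7780
Two-sided α = 0.1 → critical value z_{0.05} = 1.645.
Power = Φ(δ − 1.645) + Φ(−δ − 1.645) = Φ(1.133) + Φ(-4.423) = 0.8714 + 0.0000 = 0.8714.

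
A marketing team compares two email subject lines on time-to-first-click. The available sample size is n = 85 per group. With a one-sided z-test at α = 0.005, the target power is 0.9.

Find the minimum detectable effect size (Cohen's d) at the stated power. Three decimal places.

d ≈ 0.592

Need Φ(δ − 2.576) = 0.9, so δ = 2.576 + 1.282 = 3.857.
δ = d·√(n/2) ⇒ d = δ/√(n/2) = 3.857/√(85/2) = 0.5917.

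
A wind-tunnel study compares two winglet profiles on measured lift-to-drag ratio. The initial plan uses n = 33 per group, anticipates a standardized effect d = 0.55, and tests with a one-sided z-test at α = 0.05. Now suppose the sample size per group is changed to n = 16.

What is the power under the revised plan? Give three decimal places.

Power ≈ 0.464

With n = 16 per group: δ = d·√(n/2) = 0.55 × √(16/2) = 1.5556. Critical value z_{0.05} = 1.645.
Revised power = P(Z > 1.645 − δ) = Φ(-0.089) = 0.4645.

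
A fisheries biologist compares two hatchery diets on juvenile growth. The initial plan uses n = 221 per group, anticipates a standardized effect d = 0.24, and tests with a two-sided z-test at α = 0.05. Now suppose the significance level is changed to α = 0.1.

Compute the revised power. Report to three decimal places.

δ = d·√(n/2) = 0.24 × √(221/2) = 2.5229 (unchanged). New critical value: z_{0.05} = 1.645.
Revised power = Φ(δ − 1.645) + Φ(−δ − 1.645) = Φ(0.878) + Φ(-4.168) = 0.8100 + 0.0000 = 0.8100.

Power ≈ 0.810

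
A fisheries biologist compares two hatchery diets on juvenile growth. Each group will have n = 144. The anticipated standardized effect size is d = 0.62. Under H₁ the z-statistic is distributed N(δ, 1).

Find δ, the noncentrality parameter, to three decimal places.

δ ≈ 5.261

δ = d·√(n/2) = 0.62 × √(144/2) = 5.2609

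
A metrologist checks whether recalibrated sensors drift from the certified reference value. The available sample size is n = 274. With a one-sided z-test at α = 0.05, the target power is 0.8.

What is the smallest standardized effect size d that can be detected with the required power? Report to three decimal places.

Required noncentrality: δ = z_{0.05} + z_{0.20} = 1.645 + 0.842 = 2.486.
δ = d·√n ⇒ d = δ/√n = 2.486/√274 = 0.1502.

d ≈ 0.150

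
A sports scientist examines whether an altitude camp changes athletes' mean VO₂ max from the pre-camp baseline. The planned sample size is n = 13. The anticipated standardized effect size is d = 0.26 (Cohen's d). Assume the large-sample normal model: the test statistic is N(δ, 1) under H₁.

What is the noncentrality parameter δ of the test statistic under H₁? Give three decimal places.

δ ≈ 0.937

δ = d·√n = 0.26 × √13 = 0.9374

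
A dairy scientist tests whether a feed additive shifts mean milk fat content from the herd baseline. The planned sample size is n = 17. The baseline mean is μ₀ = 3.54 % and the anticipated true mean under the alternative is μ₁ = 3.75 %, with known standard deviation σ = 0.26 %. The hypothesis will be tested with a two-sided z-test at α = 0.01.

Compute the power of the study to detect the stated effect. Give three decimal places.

Power ≈ 0.775

Standardized effect: d = |μ₁ − μ₀| / σ = |3.75 − 3.54| / 0.26 = 0.8077
Noncentrality parameter: δ = d·√n = 0.8077 × √17 = 3.3302
Two-sided α = 0.01 → critical value z_{0.005} = 2.576.
Power = Φ(δ − 2.576) + Φ(−δ − 2.576) = Φ(0.754) + Φ(-5.906) = 0.7747 + 0.0000 = 0.7747.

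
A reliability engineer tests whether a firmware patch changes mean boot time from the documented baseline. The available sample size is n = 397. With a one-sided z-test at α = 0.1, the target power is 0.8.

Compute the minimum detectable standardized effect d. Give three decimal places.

Required noncentrality: δ = z_{0.1} + z_{0.20} = 1.282 + 0.842 = 2.123.
δ = d·√n ⇒ d = δ/√n = 2.123/√397 = 0.1066.

d ≈ 0.107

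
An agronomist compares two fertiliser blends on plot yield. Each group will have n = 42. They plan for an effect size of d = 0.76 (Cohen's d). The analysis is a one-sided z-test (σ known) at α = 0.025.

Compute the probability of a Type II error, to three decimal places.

β ≈ 0.064

Noncentrality parameter: δ = d·√(n/2) = 0.76 × √(42/2) = 3.4828
Critical value for a one-sided test at α = 0.025: z_α = 1.960.
Power = P(Z > 1.960 − δ) = Φ(1.523) = 0.9361.
Type II error: β = 1 − power = 1 − 0.9361 = 0.0639.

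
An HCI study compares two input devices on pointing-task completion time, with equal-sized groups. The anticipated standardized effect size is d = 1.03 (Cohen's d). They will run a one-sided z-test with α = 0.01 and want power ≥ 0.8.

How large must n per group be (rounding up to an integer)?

n = 19 per group

For power 0.8 need Φ(δ − z_{0.01}) = 0.8, so δ = z_{0.01} + z_{0.20} = 2.326 + 0.842 = 3.168.
δ = d·√(n/2) ⇒ n = 2(δ/d)² = 2 × (3.168 / 1.03)² = 18.92.
Rounding up, n = 19 per group.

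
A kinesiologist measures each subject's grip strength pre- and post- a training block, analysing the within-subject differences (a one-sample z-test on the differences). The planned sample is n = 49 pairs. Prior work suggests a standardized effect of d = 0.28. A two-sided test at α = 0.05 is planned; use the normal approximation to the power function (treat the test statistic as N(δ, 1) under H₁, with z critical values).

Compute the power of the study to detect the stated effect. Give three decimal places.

Power ≈ 0.500

Noncentrality parameter: δ = d·√n = 0.28 × √49 = 1.9600
Critical value for a two-sided test at α = 0.05: z_{α/2} = 1.960.
Power = Φ(δ − 1.960) + Φ(−δ − 1.960) = Φ(0.000) + Φ(-3.920) = 0.5000 + 0.0000 = 0.5001.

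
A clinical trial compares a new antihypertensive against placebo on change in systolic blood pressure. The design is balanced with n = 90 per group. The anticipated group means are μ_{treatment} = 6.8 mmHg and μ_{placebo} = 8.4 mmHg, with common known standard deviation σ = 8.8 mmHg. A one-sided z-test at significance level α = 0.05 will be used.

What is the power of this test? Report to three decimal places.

Power ≈ 0.335

Standardized effect: d = |μ_{treatment} − μ_{placebo}| / σ = |6.8 − 8.4| / 8.8 = 0.1818
Noncentrality parameter: δ = d·√(n/2) = 0.1818 × √(90/2) = 1.2197
Critical value for a one-sided test at α = 0.05: z_α = 1.645.
Power = P(Z > 1.645 − δ) = Φ(-0.425) = 0.3354.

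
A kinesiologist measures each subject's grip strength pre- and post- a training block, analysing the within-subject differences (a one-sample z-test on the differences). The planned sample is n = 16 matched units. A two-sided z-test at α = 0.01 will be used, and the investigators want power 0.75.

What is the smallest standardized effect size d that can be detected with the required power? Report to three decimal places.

d ≈ 0.813

Required noncentrality: δ = z_{0.005} + z_{0.25} = 2.576 + 0.674 = 3.250.
(The second rejection-region term Φ(−δ − z_{α/2}) is negligible and dropped.)
δ = d·√n ⇒ d = δ/√n = 3.250/√16 = 0.8126.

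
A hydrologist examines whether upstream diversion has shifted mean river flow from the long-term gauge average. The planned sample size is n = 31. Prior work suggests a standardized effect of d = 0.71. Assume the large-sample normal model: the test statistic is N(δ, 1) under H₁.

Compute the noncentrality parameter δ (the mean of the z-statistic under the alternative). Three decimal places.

δ ≈ 3.953

δ = d·√n = 0.71 × √31 = 3.9531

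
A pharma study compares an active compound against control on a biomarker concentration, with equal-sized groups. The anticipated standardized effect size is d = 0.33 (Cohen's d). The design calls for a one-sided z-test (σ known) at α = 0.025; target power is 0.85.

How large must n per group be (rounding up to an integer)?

n = 165 per group

For power 0.85 need Φ(δ − z_{0.025}) = 0.85, so δ = z_{0.025} + z_{0.15} = 1.960 + 1.036 = 2.996.
δ = d·√(n/2) ⇒ n = 2(δ/d)² = 2 × (2.996 / 0.33)² = 164.89.
Rounding up, n = 165 per group.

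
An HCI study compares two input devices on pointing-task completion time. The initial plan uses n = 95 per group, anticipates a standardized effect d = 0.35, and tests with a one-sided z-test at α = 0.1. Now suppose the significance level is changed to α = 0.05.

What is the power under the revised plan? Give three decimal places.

δ = d·√(n/2) = 0.35 × √(95/2) = 2.4122 (unchanged). New critical value: z_{0.05} = 1.645.
Revised power = P(Z > 1.645 − δ) = Φ(0.767) = 0.7786.

Power ≈ 0.779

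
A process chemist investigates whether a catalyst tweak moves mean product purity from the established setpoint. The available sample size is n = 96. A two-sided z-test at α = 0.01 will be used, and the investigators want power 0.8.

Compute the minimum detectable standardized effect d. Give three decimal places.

Need Φ(δ − 2.576) = 0.8, so δ = 2.576 + 0.842 = 3.417.
(Lower-tail contribution to power is negligible for δ > 0.)
δ = d·√n ⇒ d = δ/√n = 3.417/√96 = 0.3488.

d ≈ 0.349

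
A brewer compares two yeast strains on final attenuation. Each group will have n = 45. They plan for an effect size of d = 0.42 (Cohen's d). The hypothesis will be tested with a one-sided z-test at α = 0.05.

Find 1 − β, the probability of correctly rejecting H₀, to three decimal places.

Power ≈ 0.636

Noncentrality parameter: δ = d·√(n/2) = 0.42 × √(45/2) = 1.9922
Critical value for a one-sided test at α = 0.05: z_α = 1.645.
Power = Φ(δ − 1.645) = Φ(0.347) = 0.6358.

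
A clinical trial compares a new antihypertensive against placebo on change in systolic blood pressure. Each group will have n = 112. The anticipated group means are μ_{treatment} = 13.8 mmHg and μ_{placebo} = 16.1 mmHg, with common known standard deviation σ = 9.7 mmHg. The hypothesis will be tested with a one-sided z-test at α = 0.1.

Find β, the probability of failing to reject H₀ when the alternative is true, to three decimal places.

β ≈ 0.311

Standardized effect: d = |μ_{treatment} − μ_{placebo}| / σ = |13.8 − 16.1| / 9.7 = 0.2371
Noncentrality parameter: δ = d·√(n/2) = 0.2371 × √(112/2) = 1.7744
One-sided α = 0.1 → critical value z_{0.1} = 1.282.
Power = P(Z > 1.282 − δ) = Φ(0.493) = 0.6889.
Type II error: β = 1 − power = 1 − 0.6889 = 0.3111.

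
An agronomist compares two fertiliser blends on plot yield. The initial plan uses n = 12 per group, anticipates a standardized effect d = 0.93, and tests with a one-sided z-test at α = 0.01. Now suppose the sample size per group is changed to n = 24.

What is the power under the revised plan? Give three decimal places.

Power ≈ 0.815

With n = 24 per group: δ = d·√(n/2) = 0.93 × √(24/2) = 3.2216. Critical value z_{0.01} = 2.326.
Revised power = Φ(δ − 2.326) = Φ(0.895) = 0.8147.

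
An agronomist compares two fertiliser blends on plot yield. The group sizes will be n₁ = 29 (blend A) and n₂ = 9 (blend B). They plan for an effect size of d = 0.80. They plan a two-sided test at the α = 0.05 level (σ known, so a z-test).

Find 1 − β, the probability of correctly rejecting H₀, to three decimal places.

Power ≈ 0.554

Noncentrality parameter: δ = d / √(1/n₁ + 1/n₂) = 0.80 / √(1/29 + 1/9) = 2.0966
Critical value for a two-sided test at α = 0.05: z_{α/2} = 1.960.
Power = Φ(δ − 1.960) + Φ(−δ − 1.960) = Φ(0.137) + Φ(-4.057) = 0.5543 + 0.0000 = 0.5544.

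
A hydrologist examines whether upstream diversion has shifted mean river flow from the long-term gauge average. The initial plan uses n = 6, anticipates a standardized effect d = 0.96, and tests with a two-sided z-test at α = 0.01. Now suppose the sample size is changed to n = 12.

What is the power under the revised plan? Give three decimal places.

Power ≈ 0.773

With n = 12: δ = d·√n = 0.96 × √12 = 3.3255. Critical value z_{0.005} = 2.576.
Revised power = Φ(δ − 2.576) + Φ(−δ − 2.576) = Φ(0.750) + Φ(-5.901) = 0.7733 + 0.0000 = 0.7733.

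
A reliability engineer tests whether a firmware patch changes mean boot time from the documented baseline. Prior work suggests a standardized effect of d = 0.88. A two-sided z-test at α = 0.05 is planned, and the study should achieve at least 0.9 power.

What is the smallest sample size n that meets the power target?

n = 14

Set Φ(δ − 1.960) = 0.9; then δ − 1.960 = Φ⁻¹(0.9) = 1.282, giving δ = 3.242.
(The Φ(−δ − z_{α/2}) term is vanishingly small for δ > 0 and is dropped in the standard sample-size formula.)
δ = d·√n ⇒ n = (δ/d)² = (3.242 / 0.88)² = 13.57.
Rounding up, n = 14.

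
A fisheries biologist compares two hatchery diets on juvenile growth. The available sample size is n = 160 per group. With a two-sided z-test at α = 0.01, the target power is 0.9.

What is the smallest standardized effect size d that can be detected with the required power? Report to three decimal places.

d ≈ 0.431

Required noncentrality: δ = z_{0.005} + z_{0.10} = 2.576 + 1.282 = 3.857.
(Lower-tail contribution to power is negligible for δ > 0.)
δ = d·√(n/2) ⇒ d = δ/√(n/2) = 3.857/√(160/2) = 0.4313.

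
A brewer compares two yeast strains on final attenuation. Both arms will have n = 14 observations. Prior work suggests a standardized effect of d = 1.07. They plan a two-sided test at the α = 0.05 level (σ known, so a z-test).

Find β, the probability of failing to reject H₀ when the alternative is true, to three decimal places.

β ≈ 0.192

Noncentrality parameter: δ = d·√(n/2) = 1.07 × √(14/2) = 2.8310
Two-sided α = 0.05 → critical value z_{0.025} = 1.960.
Power = Φ(δ − 1.960) + Φ(−δ − 1.960) = Φ(0.871) + Φ(-4.791) = 0.8081 + 0.0000 = 0.8081.
Type II error: β = 1 − power = 1 − 0.8081 = 0.1919.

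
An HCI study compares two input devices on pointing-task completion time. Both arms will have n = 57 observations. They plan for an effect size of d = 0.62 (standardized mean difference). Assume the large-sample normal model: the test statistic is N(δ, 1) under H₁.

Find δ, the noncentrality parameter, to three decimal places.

δ ≈ 3.310

The noncentrality parameter scales effect size by the design's sample-size factor: δ = d·√(n/2) = 0.62 × √(57/2) = 3.3099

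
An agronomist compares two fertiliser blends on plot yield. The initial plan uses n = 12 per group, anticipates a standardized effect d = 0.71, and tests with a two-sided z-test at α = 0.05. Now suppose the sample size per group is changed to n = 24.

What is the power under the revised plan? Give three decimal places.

Power ≈ 0.691

With n = 24 per group: δ = d·√(n/2) = 0.71 × √(24/2) = 2.4595. Critical value z_{0.025} = 1.960.
Revised power = Φ(δ − 1.960) + Φ(−δ − 1.960) = Φ(0.500) + Φ(-4.419) = 0.6913 + 0.0000 = 0.6913.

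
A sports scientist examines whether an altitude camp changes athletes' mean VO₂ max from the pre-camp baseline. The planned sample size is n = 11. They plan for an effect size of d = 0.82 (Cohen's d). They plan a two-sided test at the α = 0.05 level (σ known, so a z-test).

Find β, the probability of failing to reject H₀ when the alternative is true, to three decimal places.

β ≈ 0.224

Noncentrality parameter: λ = d·√n = 0.82 × √11 = 2.7196
Critical value for a two-sided test at α = 0.05: z_{α/2} = 1.960.
Power = Φ(λ − 1.960) + Φ(−λ − 1.960) = Φ(0.760) + Φ(-4.680) = 0.7763 + 0.0000 = 0.7763.
Type II error: β = 1 − power = 1 − 0.7763 = 0.2237.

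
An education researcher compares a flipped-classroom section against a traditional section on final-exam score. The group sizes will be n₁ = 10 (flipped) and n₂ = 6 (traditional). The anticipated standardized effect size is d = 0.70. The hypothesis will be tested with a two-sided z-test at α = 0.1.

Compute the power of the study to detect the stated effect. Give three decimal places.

Power ≈ 0.388

Noncentrality parameter: λ = d / √(1/n₁ + 1/n₂) = 0.70 / √(1/10 + 1/6) = 1.3555
Two-sided α = 0.1 → critical value z_{0.05} = 1.645.
Power = Φ(λ − 1.645) + Φ(−λ − 1.645) = Φ(-0.289) + Φ(-3.000) = 0.3862 + 0.0013 = 0.3875.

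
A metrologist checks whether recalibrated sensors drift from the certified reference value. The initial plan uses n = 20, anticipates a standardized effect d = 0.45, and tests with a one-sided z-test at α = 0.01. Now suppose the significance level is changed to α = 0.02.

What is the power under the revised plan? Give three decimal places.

Power ≈ 0.484

δ = d·√n = 0.45 × √20 = 2.0125 (unchanged). New critical value: z_{0.02} = 2.054.
Revised power = Φ(δ − 2.054) = Φ(-0.041) = 0.4835.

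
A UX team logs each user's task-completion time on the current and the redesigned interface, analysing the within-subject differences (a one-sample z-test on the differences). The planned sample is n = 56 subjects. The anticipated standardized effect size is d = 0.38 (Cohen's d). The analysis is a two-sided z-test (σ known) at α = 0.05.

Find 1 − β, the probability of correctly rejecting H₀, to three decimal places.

Noncentrality parameter: δ = d·√n = 0.38 × √56 = 2.8437
Two-sided α = 0.05 → critical value z_{0.025} = 1.960.
Power = Φ(δ − 1.960) + Φ(−δ − 1.960) = Φ(0.884) + Φ(-4.804) = 0.8116 + 0.0000 = 0.8116.

Power ≈ 0.812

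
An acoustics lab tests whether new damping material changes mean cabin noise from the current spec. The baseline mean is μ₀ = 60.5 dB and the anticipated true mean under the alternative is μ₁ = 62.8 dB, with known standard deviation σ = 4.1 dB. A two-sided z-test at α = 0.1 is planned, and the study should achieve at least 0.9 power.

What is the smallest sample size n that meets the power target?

Standardized effect: d = |μ₁ − μ₀| / σ = |62.8 − 60.5| / 4.1 = 0.5610
For power 0.9 need Φ(δ − z_{0.05}) = 0.9, so δ = z_{0.05} + z_{0.10} = 1.645 + 1.282 = 2.926.
(For δ > 0 the lower-tail rejection region contributes negligibly to power, so the one-term inversion is standard.)
δ = d·√n ⇒ n = (δ/d)² = (2.926 / 0.5610)² = 27.21.
Round up to the next whole unit.

n = 28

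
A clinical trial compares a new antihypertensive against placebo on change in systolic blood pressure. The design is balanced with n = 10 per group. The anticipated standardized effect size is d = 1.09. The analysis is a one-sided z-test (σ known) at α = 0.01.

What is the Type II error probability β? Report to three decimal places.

β ≈ 0.456

Noncentrality parameter: δ = d·√(n/2) = 1.09 × √(10/2) = 2.4373
One-sided α = 0.01 → critical value z_{0.01} = 2.326.
Power = P(Z > 2.326 − δ) = Φ(0.111) = 0.5442.
Type II error: β = 1 − power = 1 − 0.5442 = 0.4558.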